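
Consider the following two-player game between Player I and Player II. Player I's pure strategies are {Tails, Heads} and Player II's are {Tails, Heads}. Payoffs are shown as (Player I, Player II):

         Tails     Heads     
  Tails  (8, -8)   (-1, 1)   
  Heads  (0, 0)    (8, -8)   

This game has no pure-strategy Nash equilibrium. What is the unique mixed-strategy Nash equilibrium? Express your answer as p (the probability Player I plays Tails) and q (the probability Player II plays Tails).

Player II's indifference between Tails and Heads determines Player I's mixing probability p:
  Player II's expected payoff from Tails: p·(-8) + (1−p)·0 = -8p
  Player II's expected payoff from Heads: p·1 + (1−p)·(-8) = 9p - 8
  -8p = 9p - 8  ⇒  -17p = -8  ⇒  p = 8/17.
Player I's indifference between Tails and Heads determines Player II's mixing probability q:
  Player I's expected payoff from Tails: q·8 + (1−q)·(-1) = 9q - 1
  Player I's expected payoff from Heads: q·0 + (1−q)·8 = -8q + 8
  9q - 1 = -8q + 8  ⇒  17q = 9  ⇒  q = 9/17.

p = 8/17, q = 9/17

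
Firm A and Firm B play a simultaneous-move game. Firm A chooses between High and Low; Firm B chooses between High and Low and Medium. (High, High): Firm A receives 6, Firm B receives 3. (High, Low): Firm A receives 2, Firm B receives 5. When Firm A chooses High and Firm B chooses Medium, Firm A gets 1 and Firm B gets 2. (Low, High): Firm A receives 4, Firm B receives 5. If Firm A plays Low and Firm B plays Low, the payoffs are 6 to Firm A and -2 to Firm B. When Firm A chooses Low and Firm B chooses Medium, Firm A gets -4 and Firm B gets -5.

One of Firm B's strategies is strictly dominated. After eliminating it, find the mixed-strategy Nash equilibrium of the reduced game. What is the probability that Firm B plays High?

q = 2/3

Firm B's strategy Medium is strictly dominated by Low: 5 > 2 and -2 > -5. Eliminate Medium.
In a mixed equilibrium Firm A is indifferent between High and Low; this condition fixes q.
  Firm A's payoff to High: q·6 + (1−q)·2 = 4q + 2
  Firm A's payoff to Low: q·4 + (1−q)·6 = -2q + 6
  4q + 2 = -2q + 6  ⇒  6q = 4  ⇒  q = 2/3.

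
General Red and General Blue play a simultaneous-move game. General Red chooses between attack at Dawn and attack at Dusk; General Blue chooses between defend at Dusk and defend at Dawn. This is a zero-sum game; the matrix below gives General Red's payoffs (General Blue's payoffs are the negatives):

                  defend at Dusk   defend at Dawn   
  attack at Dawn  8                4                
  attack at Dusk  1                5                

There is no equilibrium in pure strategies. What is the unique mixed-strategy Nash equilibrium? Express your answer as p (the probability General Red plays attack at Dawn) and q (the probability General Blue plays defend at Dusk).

p = 1/2, q = 1/8

In a mixed equilibrium General Blue is indifferent between defend at Dusk and defend at Dawn; this condition fixes p.
  General Blue's payoff to defend at Dusk: p·(-8) + (1−p)·(-1) = -7p - 1
  General Blue's payoff to defend at Dawn: p·(-4) + (1−p)·(-5) = p - 5
  -7p - 1 = p - 5  ⇒  -8p = -4  ⇒  p = 1/2.
For General Red to be willing to mix, General Red must be indifferent between attack at Dawn and attack at Dusk, which pins down General Blue's mix.
  General Red's payoff from attack at Dawn: q·8 + (1−q)·4 = 4q + 4
  General Red's payoff from attack at Dusk: q·1 + (1−q)·5 = -4q + 5
  4q + 4 = -4q + 5  ⇒  8q = 1  ⇒  q = 1/8.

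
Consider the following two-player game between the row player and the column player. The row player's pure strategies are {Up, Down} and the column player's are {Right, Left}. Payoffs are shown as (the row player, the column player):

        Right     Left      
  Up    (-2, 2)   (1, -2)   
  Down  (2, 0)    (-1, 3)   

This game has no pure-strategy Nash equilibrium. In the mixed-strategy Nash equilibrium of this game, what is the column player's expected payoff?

The row player's mix must leave the column player indifferent between Right and Left.
  the column player's expected payoff from Right: p·2 + (1−p)·0 = 2p
  the column player's expected payoff from Left: p·(-2) + (1−p)·3 = -5p + 3
  2p = -5p + 3  ⇒  7p = 3  ⇒  p = 3/7.
At equilibrium the column player is indifferent across columns, so the column player's payoff equals the payoff from Right: (3/7)·2 + (4/7)·0 = 6/7.

6/7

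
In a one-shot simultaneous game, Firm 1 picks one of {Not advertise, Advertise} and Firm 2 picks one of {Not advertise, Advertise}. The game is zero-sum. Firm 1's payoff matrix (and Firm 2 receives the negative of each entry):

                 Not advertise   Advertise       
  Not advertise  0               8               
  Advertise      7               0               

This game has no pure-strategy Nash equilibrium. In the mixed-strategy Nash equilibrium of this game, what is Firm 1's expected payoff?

Set Firm 1's expected payoff from Not advertise equal to that from Advertise:
  Firm 1's expected payoff from Not advertise: q·0 + (1−q)·8 = -8q + 8
  Firm 1's expected payoff from Advertise: q·7 + (1−q)·0 = 7q
  -8q + 8 = 7q  ⇒  -15q = -8  ⇒  q = 8/15.
At equilibrium Firm 1 is indifferent across rows, so Firm 1's payoff equals the payoff from Not advertise: (8/15)·0 + (7/15)·8 = 56/15.

56/15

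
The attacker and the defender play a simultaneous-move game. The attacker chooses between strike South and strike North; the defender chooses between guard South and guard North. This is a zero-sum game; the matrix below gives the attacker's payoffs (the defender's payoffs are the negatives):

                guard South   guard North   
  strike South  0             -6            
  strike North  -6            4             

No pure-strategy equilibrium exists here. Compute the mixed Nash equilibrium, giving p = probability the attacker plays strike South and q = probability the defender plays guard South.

p = 5/8, q = 5/8

The defender's indifference between guard South and guard North determines the attacker's mixing probability p:
  the defender's expected payoff from guard South: p·0 + (1−p)·6 = -6p + 6
  the defender's expected payoff from guard North: p·6 + (1−p)·(-4) = 10p - 4
  -6p + 6 = 10p - 4  ⇒  -16p = -10  ⇒  p = 5/8.
The attacker's indifference between strike South and strike North determines the defender's mixing probability q:
  the attacker's payoff from strike South: q·0 + (1−q)·(-6) = 6q - 6
  the attacker's payoff from strike North: q·(-6) + (1−q)·4 = -10q + 4
  6q - 6 = -10q + 4  ⇒  16q = 10  ⇒  q = 5/8.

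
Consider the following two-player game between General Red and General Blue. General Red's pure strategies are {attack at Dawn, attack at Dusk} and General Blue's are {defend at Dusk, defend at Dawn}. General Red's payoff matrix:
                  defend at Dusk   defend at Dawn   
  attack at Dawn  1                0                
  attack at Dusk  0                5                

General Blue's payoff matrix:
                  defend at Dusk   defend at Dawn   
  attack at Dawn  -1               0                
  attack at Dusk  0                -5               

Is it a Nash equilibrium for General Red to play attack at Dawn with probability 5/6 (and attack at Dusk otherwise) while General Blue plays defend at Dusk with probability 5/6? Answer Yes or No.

Check General Blue's indifference given General Red's mix p = 5/6:
  payoff from defend at Dusk = -5/6; payoff from defend at Dawn = -5/6 — equal.
Check General Red's indifference given General Blue's mix q = 5/6:
  payoff from attack at Dawn = 5/6; payoff from attack at Dusk = 5/6 — equal.
Both players are indifferent, so neither can profitably deviate.

Yes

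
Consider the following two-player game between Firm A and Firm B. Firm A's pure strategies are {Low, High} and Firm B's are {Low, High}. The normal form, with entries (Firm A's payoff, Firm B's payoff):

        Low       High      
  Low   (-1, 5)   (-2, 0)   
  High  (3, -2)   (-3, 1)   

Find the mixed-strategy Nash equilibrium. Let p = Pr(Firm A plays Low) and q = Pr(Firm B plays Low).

In a mixed equilibrium Firm B is indifferent between Low and High; this condition fixes p.
  Firm B's payoff to Low: p·5 + (1−p)·(-2) = 7p - 2
  Firm B's payoff to High: p·0 + (1−p)·1 = -p + 1
  7p - 2 = -p + 1  ⇒  8p = 3  ⇒  p = 3/8.
For Firm A to be willing to mix, Firm A must be indifferent between Low and High, which pins down Firm B's mix.
  Firm A's payoff to Low: q·(-1) + (1−q)·(-2) = q - 2
  Firm A's payoff to High: q·3 + (1−q)·(-3) = 6q - 3
  q - 2 = 6q - 3  ⇒  -5q = -1  ⇒  q = 1/5.

p = 3/8, q = 1/5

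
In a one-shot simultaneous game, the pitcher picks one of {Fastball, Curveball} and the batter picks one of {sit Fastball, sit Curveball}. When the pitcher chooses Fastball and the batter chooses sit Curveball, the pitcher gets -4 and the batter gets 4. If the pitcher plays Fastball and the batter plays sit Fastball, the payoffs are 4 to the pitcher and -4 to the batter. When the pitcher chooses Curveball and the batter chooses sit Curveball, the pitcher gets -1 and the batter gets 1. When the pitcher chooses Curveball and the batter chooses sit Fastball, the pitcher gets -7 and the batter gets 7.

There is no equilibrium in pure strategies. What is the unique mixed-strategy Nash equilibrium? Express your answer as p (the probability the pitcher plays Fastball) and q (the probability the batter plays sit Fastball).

Set the batter's expected payoff from sit Fastball equal to that from sit Curveball:
  the batter's payoff from sit Fastball: p·(-4) + (1−p)·7 = -11p + 7
  the batter's payoff from sit Curveball: p·4 + (1−p)·1 = 3p + 1
  -11p + 7 = 3p + 1  ⇒  -14p = -6  ⇒  p = 3/7.
The pitcher's indifference between Fastball and Curveball determines the batter's mixing probability q:
  the pitcher's expected payoff from Fastball: q·4 + (1−q)·(-4) = 8q - 4
  the pitcher's expected payoff from Curveball: q·(-7) + (1−q)·(-1) = -6q - 1
  8q - 4 = -6q - 1  ⇒  14q = 3  ⇒  q = 3/14.

p = 3/7, q = 3/14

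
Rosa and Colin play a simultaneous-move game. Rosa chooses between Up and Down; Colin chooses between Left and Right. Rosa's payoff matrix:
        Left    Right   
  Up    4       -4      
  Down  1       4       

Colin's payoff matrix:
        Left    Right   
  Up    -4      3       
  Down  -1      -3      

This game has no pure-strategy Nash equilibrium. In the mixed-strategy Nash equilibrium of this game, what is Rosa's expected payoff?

20/11

Colin's mix must leave Rosa indifferent between Up and Down.
  Rosa's expected payoff from Up: q·4 + (1−q)·(-4) = 8q - 4
  Rosa's expected payoff from Down: q·1 + (1−q)·4 = -3q + 4
  8q - 4 = -3q + 4  ⇒  11q = 8  ⇒  q = 8/11.
At equilibrium Rosa is indifferent across rows, so Rosa's payoff equals the payoff from Up: (8/11)·4 + (3/11)·(-4) = 20/11.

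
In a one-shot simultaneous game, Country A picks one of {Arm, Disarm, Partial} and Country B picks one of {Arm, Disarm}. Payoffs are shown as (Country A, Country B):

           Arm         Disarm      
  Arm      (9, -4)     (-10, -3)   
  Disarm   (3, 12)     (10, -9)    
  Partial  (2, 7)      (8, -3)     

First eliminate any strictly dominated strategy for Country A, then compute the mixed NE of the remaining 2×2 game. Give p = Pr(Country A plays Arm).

Country A's strategy Partial is strictly dominated by Disarm: 3 > 2 and 10 > 8. Eliminate Partial.
Country A's mix must leave Country B indifferent between Arm and Disarm.
  Country B's payoff from Arm: p·(-4) + (1−p)·12 = -16p + 12
  Country B's payoff from Disarm: p·(-3) + (1−p)·(-9) = 6p - 9
  -16p + 12 = 6p - 9  ⇒  -22p = -21  ⇒  p = 21/22.

p = 21/22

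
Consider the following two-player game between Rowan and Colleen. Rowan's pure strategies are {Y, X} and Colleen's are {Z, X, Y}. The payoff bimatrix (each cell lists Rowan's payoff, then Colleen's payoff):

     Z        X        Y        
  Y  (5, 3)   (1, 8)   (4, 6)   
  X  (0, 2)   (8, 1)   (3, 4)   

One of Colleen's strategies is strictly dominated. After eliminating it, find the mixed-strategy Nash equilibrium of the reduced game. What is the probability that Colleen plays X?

Colleen's strategy Z is strictly dominated by Y: 6 > 3 and 4 > 2. Eliminate Z.
For Rowan to be willing to mix, Rowan must be indifferent between Y and X, which pins down Colleen's mix.
  Rowan's payoff to Y: q·1 + (1−q)·4 = -3q + 4
  Rowan's payoff to X: q·8 + (1−q)·3 = 5q + 3
  -3q + 4 = 5q + 3  ⇒  -8q = -1  ⇒  q = 1/8.

q = 1/8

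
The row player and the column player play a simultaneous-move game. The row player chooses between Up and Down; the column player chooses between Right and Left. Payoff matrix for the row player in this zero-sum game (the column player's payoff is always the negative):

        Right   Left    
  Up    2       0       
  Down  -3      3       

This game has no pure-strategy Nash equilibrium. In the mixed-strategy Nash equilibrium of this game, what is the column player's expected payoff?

The column player's indifference between Right and Left determines the row player's mixing probability p:
  the column player's payoff from Right: p·(-2) + (1−p)·3 = -5p + 3
  the column player's payoff from Left: p·0 + (1−p)·(-3) = 3p - 3
  -5p + 3 = 3p - 3  ⇒  -8p = -6  ⇒  p = 3/4.
At equilibrium the column player is indifferent across columns, so the column player's payoff equals the payoff from Right: (3/4)·(-2) + (1/4)·3 = -3/4.

-3/4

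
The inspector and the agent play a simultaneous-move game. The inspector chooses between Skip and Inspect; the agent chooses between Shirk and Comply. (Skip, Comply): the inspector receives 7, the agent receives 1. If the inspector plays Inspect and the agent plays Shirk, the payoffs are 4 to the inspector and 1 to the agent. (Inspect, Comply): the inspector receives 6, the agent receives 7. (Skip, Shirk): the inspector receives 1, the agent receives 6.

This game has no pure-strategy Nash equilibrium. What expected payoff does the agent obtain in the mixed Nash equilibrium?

41/11

Set the agent's expected payoff from Shirk equal to that from Comply:
  the agent's payoff to Shirk: p·6 + (1−p)·1 = 5p + 1
  the agent's payoff to Comply: p·1 + (1−p)·7 = -6p + 7
  5p + 1 = -6p + 7  ⇒  11p = 6  ⇒  p = 6/11.
At equilibrium the agent is indifferent across columns, so the agent's payoff equals the payoff from Shirk: (6/11)·6 + (5/11)·1 = 41/11.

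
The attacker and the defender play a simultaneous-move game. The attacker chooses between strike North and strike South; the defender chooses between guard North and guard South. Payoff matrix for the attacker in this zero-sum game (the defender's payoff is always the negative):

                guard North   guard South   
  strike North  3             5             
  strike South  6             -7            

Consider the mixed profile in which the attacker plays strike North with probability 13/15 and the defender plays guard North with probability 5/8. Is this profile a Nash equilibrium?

Given the defender's mix q = 5/8, the attacker's payoff from strike North is 15/4 but from strike South is 9/8. The attacker strictly prefers strike North, so the attacker would not mix.
So the proposed profile is not a Nash equilibrium.

No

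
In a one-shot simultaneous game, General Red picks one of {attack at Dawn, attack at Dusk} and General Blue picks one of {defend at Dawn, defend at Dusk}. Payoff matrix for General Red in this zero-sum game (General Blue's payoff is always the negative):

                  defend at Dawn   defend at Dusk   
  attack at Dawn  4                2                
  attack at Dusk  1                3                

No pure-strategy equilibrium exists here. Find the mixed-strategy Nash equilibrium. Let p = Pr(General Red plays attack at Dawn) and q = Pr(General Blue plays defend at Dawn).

General Red's mix must leave General Blue indifferent between defend at Dawn and defend at Dusk.
  General Blue's expected payoff from defend at Dawn: p·(-4) + (1−p)·(-1) = -3p - 1
  General Blue's expected payoff from defend at Dusk: p·(-2) + (1−p)·(-3) = p - 3
  -3p - 1 = p - 3  ⇒  -4p = -2  ⇒  p = 1/2.
Set General Red's expected payoff from attack at Dawn equal to that from attack at Dusk:
  General Red's payoff to attack at Dawn: q·4 + (1−q)·2 = 2q + 2
  General Red's payoff to attack at Dusk: q·1 + (1−q)·3 = -2q + 3
  2q + 2 = -2q + 3  ⇒  4q = 1  ⇒  q = 1/4.

p = 1/2, q = 1/4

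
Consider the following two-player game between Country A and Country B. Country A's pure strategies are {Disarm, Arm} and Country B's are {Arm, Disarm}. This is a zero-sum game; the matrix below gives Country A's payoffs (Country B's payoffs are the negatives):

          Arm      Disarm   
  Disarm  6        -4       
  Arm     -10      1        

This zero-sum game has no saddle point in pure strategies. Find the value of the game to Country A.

Country A's indifference between Disarm and Arm determines Country B's mixing probability q:
  Country A's payoff to Disarm: q·6 + (1−q)·(-4) = 10q - 4
  Country A's payoff to Arm: q·(-10) + (1−q)·1 = -11q + 1
  10q - 4 = -11q + 1  ⇒  21q = 5  ⇒  q = 5/21.
The value is Country A's expected payoff against this mix (using Disarm): (5/21)·6 + (16/21)·(-4) = -34/21.

v = -34/21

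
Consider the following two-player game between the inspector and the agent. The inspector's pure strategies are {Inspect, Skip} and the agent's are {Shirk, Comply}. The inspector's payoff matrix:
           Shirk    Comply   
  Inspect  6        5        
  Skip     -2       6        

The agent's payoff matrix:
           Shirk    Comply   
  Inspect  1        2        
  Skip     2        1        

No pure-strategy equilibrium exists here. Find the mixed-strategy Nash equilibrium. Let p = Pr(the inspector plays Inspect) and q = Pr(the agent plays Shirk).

p = 1/2, q = 1/9

The agent's indifference between Shirk and Comply determines the inspector's mixing probability p:
  the agent's payoff from Shirk: p·1 + (1−p)·2 = -p + 2
  the agent's payoff from Comply: p·2 + (1−p)·1 = p + 1
  -p + 2 = p + 1  ⇒  -2p = -1  ⇒  p = 1/2.
The agent's mix must leave the inspector indifferent between Inspect and Skip.
  the inspector's expected payoff from Inspect: q·6 + (1−q)·5 = q + 5
  the inspector's expected payoff from Skip: q·(-2) + (1−q)·6 = -8q + 6
  q + 5 = -8q + 6  ⇒  9q = 1  ⇒  q = 1/9.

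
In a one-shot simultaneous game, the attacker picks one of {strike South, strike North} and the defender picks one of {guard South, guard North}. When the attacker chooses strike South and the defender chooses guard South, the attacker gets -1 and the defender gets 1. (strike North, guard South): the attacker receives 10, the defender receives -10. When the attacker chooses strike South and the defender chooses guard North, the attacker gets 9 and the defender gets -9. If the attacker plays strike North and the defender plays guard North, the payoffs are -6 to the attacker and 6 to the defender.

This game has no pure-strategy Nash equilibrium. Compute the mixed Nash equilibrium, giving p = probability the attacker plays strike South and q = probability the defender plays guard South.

p = 8/13, q = 15/26

The defender's indifference between guard South and guard North determines the attacker's mixing probability p:
  the defender's payoff to guard South: p·1 + (1−p)·(-10) = 11p - 10
  the defender's payoff to guard North: p·(-9) + (1−p)·6 = -15p + 6
  11p - 10 = -15p + 6  ⇒  26p = 16  ⇒  p = 8/13.
For the attacker to be willing to mix, the attacker must be indifferent between strike South and strike North, which pins down the defender's mix.
  the attacker's expected payoff from strike South: q·(-1) + (1−q)·9 = -10q + 9
  the attacker's expected payoff from strike North: q·10 + (1−q)·(-6) = 16q - 6
  -10q + 9 = 16q - 6  ⇒  -26q = -15  ⇒  q = 15/26.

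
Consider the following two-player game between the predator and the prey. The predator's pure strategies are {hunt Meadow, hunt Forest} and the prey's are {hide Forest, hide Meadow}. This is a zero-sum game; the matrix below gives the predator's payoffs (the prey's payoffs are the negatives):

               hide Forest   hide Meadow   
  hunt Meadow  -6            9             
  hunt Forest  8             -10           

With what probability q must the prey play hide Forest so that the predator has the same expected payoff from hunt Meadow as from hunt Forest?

Set the predator's expected payoff from hunt Meadow equal to that from hunt Forest:
  the predator's expected payoff from hunt Meadow: q·(-6) + (1−q)·9 = -15q + 9
  the predator's expected payoff from hunt Forest: q·8 + (1−q)·(-10) = 18q - 10
  -15q + 9 = 18q - 10  ⇒  -33q = -19  ⇒  q = 19/33.

q = 19/33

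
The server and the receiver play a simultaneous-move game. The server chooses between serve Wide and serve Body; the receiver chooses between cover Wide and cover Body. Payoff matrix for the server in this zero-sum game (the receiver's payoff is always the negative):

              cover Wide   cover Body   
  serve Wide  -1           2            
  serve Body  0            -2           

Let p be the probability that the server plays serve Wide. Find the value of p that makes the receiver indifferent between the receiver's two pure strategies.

p = 2/5

The receiver's indifference between cover Wide and cover Body determines the server's mixing probability p:
  the receiver's expected payoff from cover Wide: p·1 + (1−p)·0 = p
  the receiver's expected payoff from cover Body: p·(-2) + (1−p)·2 = -4p + 2
  p = -4p + 2  ⇒  5p = 2  ⇒  p = 2/5.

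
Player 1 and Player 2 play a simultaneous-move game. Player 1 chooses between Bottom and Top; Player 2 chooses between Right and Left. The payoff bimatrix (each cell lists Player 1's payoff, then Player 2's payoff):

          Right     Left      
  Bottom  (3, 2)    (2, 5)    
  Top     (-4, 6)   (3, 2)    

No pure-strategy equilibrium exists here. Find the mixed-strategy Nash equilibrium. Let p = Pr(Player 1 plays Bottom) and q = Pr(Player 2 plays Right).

In a mixed equilibrium Player 2 is indifferent between Right and Left; this condition fixes p.
  Player 2's payoff to Right: p·2 + (1−p)·6 = -4p + 6
  Player 2's payoff to Left: p·5 + (1−p)·2 = 3p + 2
  -4p + 6 = 3p + 2  ⇒  -7p = -4  ⇒  p = 4/7.
In a mixed equilibrium Player 1 is indifferent between Bottom and Top; this condition fixes q.
  Player 1's expected payoff from Bottom: q·3 + (1−q)·2 = q + 2
  Player 1's expected payoff from Top: q·(-4) + (1−q)·3 = -7q + 3
  q + 2 = -7q + 3  ⇒  8q = 1  ⇒  q = 1/8.

p = 4/7, q = 1/8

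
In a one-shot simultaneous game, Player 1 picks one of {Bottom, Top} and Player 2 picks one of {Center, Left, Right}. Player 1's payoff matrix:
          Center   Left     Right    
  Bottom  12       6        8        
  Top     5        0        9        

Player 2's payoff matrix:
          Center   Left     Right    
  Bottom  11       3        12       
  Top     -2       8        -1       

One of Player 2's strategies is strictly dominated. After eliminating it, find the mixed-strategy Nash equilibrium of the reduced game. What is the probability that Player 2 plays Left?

Player 2's strategy Center is strictly dominated by Right: 12 > 11 and -1 > -2. Eliminate Center.
Set Player 1's expected payoff from Bottom equal to that from Top:
  Player 1's payoff from Bottom: q·6 + (1−q)·8 = -2q + 8
  Player 1's payoff from Top: q·0 + (1−q)·9 = -9q + 9
  -2q + 8 = -9q + 9  ⇒  7q = 1  ⇒  q = 1/7.

q = 1/7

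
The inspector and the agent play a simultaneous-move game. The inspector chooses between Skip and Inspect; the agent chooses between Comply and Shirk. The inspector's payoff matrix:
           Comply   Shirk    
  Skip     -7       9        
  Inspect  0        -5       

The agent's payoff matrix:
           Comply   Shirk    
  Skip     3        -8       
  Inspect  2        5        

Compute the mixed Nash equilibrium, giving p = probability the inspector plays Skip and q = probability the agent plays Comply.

In a mixed equilibrium the agent is indifferent between Comply and Shirk; this condition fixes p.
  the agent's payoff from Comply: p·3 + (1−p)·2 = p + 2
  the agent's payoff from Shirk: p·(-8) + (1−p)·5 = -13p + 5
  p + 2 = -13p + 5  ⇒  14p = 3  ⇒  p = 3/14.
In a mixed equilibrium the inspector is indifferent between Skip and Inspect; this condition fixes q.
  the inspector's expected payoff from Skip: q·(-7) + (1−q)·9 = -16q + 9
  the inspector's expected payoff from Inspect: q·0 + (1−q)·(-5) = 5q - 5
  -16q + 9 = 5q - 5  ⇒  -21q = -14  ⇒  q = 2/3.

p = 3/14, q = 2/3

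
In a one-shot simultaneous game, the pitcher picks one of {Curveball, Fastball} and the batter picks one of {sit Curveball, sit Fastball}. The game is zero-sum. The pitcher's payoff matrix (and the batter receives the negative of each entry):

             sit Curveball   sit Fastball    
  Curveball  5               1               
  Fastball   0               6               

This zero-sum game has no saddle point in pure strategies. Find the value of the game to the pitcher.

Set the pitcher's expected payoff from Curveball equal to that from Fastball:
  the pitcher's payoff to Curveball: q·5 + (1−q)·1 = 4q + 1
  the pitcher's payoff to Fastball: q·0 + (1−q)·6 = -6q + 6
  4q + 1 = -6q + 6  ⇒  10q = 5  ⇒  q = 1/2.
The value is the pitcher's expected payoff against this mix (using Curveball): (1/2)·5 + (1/2)·1 = 3.

v = 3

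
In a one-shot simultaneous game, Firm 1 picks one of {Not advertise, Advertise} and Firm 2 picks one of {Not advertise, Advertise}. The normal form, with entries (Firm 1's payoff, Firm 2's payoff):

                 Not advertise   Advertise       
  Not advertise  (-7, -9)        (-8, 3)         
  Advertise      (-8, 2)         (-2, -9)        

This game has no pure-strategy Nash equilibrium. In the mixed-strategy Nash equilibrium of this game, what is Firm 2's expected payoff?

-75/23

For Firm 2 to be willing to mix, Firm 2 must be indifferent between Not advertise and Advertise, which pins down Firm 1's mix.
  Firm 2's payoff from Not advertise: p·(-9) + (1−p)·2 = -11p + 2
  Firm 2's payoff from Advertise: p·3 + (1−p)·(-9) = 12p - 9
  -11p + 2 = 12p - 9  ⇒  -23p = -11  ⇒  p = 11/23.
At equilibrium Firm 2 is indifferent across columns, so Firm 2's payoff equals the payoff from Not advertise: (11/23)·(-9) + (12/23)·2 = -75/23.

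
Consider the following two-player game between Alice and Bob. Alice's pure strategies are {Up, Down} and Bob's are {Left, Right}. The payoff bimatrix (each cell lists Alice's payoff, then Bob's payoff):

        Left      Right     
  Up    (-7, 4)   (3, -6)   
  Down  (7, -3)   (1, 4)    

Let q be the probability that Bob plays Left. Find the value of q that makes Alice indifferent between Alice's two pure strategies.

q = 1/8

Bob's mix must leave Alice indifferent between Up and Down.
  Alice's expected payoff from Up: q·(-7) + (1−q)·3 = -10q + 3
  Alice's expected payoff from Down: q·7 + (1−q)·1 = 6q + 1
  -10q + 3 = 6q + 1  ⇒  -16q = -2  ⇒  q = 1/8.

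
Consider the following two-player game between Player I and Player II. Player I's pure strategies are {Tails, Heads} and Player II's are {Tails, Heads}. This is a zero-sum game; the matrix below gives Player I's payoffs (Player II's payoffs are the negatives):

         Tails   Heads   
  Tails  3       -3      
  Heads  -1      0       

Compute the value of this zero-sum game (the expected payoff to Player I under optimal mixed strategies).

Player I's indifference between Tails and Heads determines Player II's mixing probability q:
  Player I's payoff from Tails: q·3 + (1−q)·(-3) = 6q - 3
  Player I's payoff from Heads: q·(-1) + (1−q)·0 = -q
  6q - 3 = -q  ⇒  7q = 3  ⇒  q = 3/7.
The value is Player I's expected payoff against this mix (using Tails): (3/7)·3 + (4/7)·(-3) = -3/7.

v = -3/7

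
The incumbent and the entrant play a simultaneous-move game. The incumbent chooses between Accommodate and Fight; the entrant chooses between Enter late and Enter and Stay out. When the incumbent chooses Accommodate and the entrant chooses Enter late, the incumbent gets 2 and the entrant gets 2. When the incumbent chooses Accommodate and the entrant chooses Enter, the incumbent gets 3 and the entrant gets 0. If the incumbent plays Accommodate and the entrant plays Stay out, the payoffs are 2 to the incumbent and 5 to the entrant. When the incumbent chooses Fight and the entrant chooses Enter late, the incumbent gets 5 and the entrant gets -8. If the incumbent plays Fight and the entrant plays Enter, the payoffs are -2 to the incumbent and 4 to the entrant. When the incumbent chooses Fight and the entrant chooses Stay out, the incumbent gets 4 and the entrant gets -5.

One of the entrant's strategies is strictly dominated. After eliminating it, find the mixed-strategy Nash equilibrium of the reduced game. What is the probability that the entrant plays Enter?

The entrant's strategy Enter late is strictly dominated by Stay out: 5 > 2 and -5 > -8. Eliminate Enter late.
For the incumbent to be willing to mix, the incumbent must be indifferent between Accommodate and Fight, which pins down the entrant's mix.
  the incumbent's expected payoff from Accommodate: q·3 + (1−q)·2 = q + 2
  the incumbent's expected payoff from Fight: q·(-2) + (1−q)·4 = -6q + 4
  q + 2 = -6q + 4  ⇒  7q = 2  ⇒  q = 2/7.

q = 2/7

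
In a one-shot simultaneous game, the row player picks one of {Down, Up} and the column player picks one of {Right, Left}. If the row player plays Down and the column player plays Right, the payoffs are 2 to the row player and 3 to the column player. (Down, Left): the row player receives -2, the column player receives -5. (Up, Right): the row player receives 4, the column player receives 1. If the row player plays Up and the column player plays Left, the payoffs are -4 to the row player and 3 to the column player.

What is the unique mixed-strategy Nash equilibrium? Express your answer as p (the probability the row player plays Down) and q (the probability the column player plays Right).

p = 1/5, q = 1/2

The column player's indifference between Right and Left determines the row player's mixing probability p:
  the column player's payoff to Right: p·3 + (1−p)·1 = 2p + 1
  the column player's payoff to Left: p·(-5) + (1−p)·3 = -8p + 3
  2p + 1 = -8p + 3  ⇒  10p = 2  ⇒  p = 1/5.
The column player's mix must leave the row player indifferent between Down and Up.
  the row player's payoff from Down: q·2 + (1−q)·(-2) = 4q - 2
  the row player's payoff from Up: q·4 + (1−q)·(-4) = 8q - 4
  4q - 2 = 8q - 4  ⇒  -4q = -2  ⇒  q = 1/2.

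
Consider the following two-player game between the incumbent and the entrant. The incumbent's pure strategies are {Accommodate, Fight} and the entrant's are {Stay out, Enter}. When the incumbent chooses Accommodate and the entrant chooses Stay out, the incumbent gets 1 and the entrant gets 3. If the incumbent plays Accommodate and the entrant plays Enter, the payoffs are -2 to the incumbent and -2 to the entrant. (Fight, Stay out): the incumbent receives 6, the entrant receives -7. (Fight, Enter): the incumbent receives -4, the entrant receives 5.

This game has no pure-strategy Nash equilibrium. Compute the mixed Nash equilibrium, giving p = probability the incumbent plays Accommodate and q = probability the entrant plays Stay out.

p = 12/17, q = 2/7

The incumbent's mix must leave the entrant indifferent between Stay out and Enter.
  the entrant's expected payoff from Stay out: p·3 + (1−p)·(-7) = 10p - 7
  the entrant's expected payoff from Enter: p·(-2) + (1−p)·5 = -7p + 5
  10p - 7 = -7p + 5  ⇒  17p = 12  ⇒  p = 12/17.
Set the incumbent's expected payoff from Accommodate equal to that from Fight:
  the incumbent's payoff from Accommodate: q·1 + (1−q)·(-2) = 3q - 2
  the incumbent's payoff from Fight: q·6 + (1−q)·(-4) = 10q - 4
  3q - 2 = 10q - 4  ⇒  -7q = -2  ⇒  q = 2/7.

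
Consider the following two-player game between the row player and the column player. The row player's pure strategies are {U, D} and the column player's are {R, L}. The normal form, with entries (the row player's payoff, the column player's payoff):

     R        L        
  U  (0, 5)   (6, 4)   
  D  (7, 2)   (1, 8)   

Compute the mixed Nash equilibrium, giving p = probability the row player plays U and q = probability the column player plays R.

Set the column player's expected payoff from R equal to that from L:
  the column player's payoff from R: p·5 + (1−p)·2 = 3p + 2
  the column player's payoff from L: p·4 + (1−p)·8 = -4p + 8
  3p + 2 = -4p + 8  ⇒  7p = 6  ⇒  p = 6/7.
In a mixed equilibrium the row player is indifferent between U and D; this condition fixes q.
  the row player's payoff from U: q·0 + (1−q)·6 = -6q + 6
  the row player's payoff from D: q·7 + (1−q)·1 = 6q + 1
  -6q + 6 = 6q + 1  ⇒  -12q = -5  ⇒  q = 5/12.

p = 6/7, q = 5/12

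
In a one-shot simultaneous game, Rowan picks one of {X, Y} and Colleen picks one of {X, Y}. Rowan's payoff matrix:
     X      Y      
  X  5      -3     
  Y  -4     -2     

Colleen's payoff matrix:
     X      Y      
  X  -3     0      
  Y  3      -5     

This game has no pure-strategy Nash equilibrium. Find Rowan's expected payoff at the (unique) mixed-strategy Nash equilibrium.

-11/5

In a mixed equilibrium Rowan is indifferent between X and Y; this condition fixes q.
  Rowan's payoff to X: q·5 + (1−q)·(-3) = 8q - 3
  Rowan's payoff to Y: q·(-4) + (1−q)·(-2) = -2q - 2
  8q - 3 = -2q - 2  ⇒  10q = 1  ⇒  q = 1/10.
At equilibrium Rowan is indifferent across rows, so Rowan's payoff equals the payoff from X: (1/10)·5 + (9/10)·(-3) = -11/5.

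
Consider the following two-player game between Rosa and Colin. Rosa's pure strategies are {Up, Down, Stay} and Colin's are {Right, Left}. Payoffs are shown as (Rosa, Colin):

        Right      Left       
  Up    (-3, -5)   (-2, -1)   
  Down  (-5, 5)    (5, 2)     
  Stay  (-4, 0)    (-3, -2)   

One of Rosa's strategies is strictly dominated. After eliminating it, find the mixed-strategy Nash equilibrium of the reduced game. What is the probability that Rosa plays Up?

Rosa's strategy Stay is strictly dominated by Up: -3 > -4 and -2 > -3. Eliminate Stay.
Set Colin's expected payoff from Right equal to that from Left:
  Colin's payoff from Right: p·(-5) + (1−p)·5 = -10p + 5
  Colin's payoff from Left: p·(-1) + (1−p)·2 = -3p + 2
  -10p + 5 = -3p + 2  ⇒  -7p = -3  ⇒  p = 3/7.

p = 3/7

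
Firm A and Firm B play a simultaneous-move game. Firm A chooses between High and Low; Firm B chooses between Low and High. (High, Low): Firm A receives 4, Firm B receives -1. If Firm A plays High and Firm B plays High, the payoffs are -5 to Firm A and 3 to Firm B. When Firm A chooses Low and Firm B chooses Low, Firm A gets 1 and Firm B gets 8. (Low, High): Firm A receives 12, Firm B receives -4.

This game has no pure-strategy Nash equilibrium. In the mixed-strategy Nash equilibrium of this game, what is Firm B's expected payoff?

5/4

Firm A's mix must leave Firm B indifferent between Low and High.
  Firm B's payoff from Low: p·(-1) + (1−p)·8 = -9p + 8
  Firm B's payoff from High: p·3 + (1−p)·(-4) = 7p - 4
  -9p + 8 = 7p - 4  ⇒  -16p = -12  ⇒  p = 3/4.
At equilibrium Firm B is indifferent across columns, so Firm B's payoff equals the payoff from Low: (3/4)·(-1) + (1/4)·8 = 5/4.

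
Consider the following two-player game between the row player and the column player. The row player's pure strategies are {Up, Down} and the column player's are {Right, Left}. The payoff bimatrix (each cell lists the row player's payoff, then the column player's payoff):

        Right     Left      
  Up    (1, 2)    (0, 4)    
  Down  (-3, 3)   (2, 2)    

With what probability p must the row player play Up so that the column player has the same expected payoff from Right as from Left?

The row player's mix must leave the column player indifferent between Right and Left.
  the column player's expected payoff from Right: p·2 + (1−p)·3 = -p + 3
  the column player's expected payoff from Left: p·4 + (1−p)·2 = 2p + 2
  -p + 3 = 2p + 2  ⇒  -3p = -1  ⇒  p = 1/3.

p = 1/3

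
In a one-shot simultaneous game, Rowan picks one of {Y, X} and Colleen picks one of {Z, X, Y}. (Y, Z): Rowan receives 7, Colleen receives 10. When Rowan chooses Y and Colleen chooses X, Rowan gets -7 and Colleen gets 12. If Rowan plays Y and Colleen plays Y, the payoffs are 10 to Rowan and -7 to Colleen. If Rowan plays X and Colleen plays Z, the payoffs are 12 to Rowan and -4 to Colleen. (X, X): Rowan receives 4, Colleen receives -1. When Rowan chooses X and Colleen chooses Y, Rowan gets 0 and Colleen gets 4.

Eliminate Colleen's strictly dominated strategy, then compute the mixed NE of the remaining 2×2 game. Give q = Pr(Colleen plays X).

q = 10/21

Colleen's strategy Z is strictly dominated by X: 12 > 10 and -1 > -4. Eliminate Z.
Set Rowan's expected payoff from Y equal to that from X:
  Rowan's payoff to Y: q·(-7) + (1−q)·10 = -17q + 10
  Rowan's payoff to X: q·4 + (1−q)·0 = 4q
  -17q + 10 = 4q  ⇒  -21q = -10  ⇒  q = 10/21.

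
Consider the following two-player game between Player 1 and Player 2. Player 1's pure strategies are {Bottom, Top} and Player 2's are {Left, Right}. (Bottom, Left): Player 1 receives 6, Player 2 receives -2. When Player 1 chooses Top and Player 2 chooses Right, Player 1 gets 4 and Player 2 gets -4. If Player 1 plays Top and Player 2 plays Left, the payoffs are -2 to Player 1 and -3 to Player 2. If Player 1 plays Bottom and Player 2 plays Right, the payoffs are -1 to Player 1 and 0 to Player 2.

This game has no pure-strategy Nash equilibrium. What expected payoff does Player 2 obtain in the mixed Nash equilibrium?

-8/3

Player 1's mix must leave Player 2 indifferent between Left and Right.
  Player 2's payoff to Left: p·(-2) + (1−p)·(-3) = p - 3
  Player 2's payoff to Right: p·0 + (1−p)·(-4) = 4p - 4
  p - 3 = 4p - 4  ⇒  -3p = -1  ⇒  p = 1/3.
At equilibrium Player 2 is indifferent across columns, so Player 2's payoff equals the payoff from Left: (1/3)·(-2) + (2/3)·(-3) = -8/3.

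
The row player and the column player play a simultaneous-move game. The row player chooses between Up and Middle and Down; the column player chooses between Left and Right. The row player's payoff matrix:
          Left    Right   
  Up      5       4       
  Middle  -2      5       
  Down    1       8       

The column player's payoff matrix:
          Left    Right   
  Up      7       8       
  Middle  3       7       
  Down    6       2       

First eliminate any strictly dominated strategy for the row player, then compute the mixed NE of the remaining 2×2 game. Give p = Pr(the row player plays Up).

The row player's strategy Middle is strictly dominated by Down: 1 > -2 and 8 > 5. Eliminate Middle.
The row player's mix must leave the column player indifferent between Left and Right.
  the column player's payoff from Left: p·7 + (1−p)·6 = p + 6
  the column player's payoff from Right: p·8 + (1−p)·2 = 6p + 2
  p + 6 = 6p + 2  ⇒  -5p = -4  ⇒  p = 4/5.

p = 4/5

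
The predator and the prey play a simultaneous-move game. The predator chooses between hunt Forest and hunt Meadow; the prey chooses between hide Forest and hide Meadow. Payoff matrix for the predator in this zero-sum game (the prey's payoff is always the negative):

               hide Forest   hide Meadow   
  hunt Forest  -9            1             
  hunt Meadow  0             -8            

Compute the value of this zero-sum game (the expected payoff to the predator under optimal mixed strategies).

v = -4

The predator's indifference between hunt Forest and hunt Meadow determines the prey's mixing probability q:
  the predator's payoff to hunt Forest: q·(-9) + (1−q)·1 = -10q + 1
  the predator's payoff to hunt Meadow: q·0 + (1−q)·(-8) = 8q - 8
  -10q + 1 = 8q - 8  ⇒  -18q = -9  ⇒  q = 1/2.
The value is the predator's expected payoff against this mix (using hunt Forest): (1/2)·(-9) + (1/2)·1 = -4.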